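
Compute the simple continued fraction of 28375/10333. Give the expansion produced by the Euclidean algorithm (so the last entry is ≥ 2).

[2; 1, 2, 1, 15, 10, 5, 3]

28375 = 2×10333 + 7709
10333 = 1×7709 + 2624
7709 = 2×2624 + 2461
2624 = 1×2461 + 163
2461 = 15×163 + 16
163 = 10×16 + 3
16 = 5×3 + 1
3 = 3×1 + 0  (stop)
So 28375/10333 = [2; 1, 2, 1, 15, 10, 5, 3].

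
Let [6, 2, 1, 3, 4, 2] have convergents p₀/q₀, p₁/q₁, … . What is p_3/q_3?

Using pₖ = aₖpₖ₋₁ + pₖ₋₂, qₖ = aₖqₖ₋₁ + qₖ₋₂ (with p₋₁=1, p₋₂=0, q₋₁=0, q₋₂=1):
  k=0: a=6, p=6, q=1
  k=1: a=2, p=13, q=2
  k=2: a=1, p=19, q=3
  k=3: a=3, p=70, q=11

70/11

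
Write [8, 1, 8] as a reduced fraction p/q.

80/9

Fold from the inside: start with 8/1.
  1 + 1/8 = 9/8
  8 + 8/9 = 80/9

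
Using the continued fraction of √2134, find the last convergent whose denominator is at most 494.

√2134 = [46; 5, 8, 5, 92, …] (period length 4).
Convergents:
  p_0/q_0 = 46/1
  p_1/q_1 = 231/5
  p_2/q_2 = 1894/41
  p_3/q_3 = 9701/210
  p_4/q_4 = 894386/19361
q_3 = 210 ≤ 494 < 19361 = q_4, so the answer is 9701/210.

9701/210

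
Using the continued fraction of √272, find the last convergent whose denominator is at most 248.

√272 = [16; 2, 32, …] (period length 2).
Convergents:
  p_0/q_0 = 16/1
  p_1/q_1 = 33/2
  p_2/q_2 = 1072/65
  p_3/q_3 = 2177/132
  p_4/q_4 = 70736/4289
q_3 = 132 ≤ 248 < 4289 = q_4, so the answer is 2177/132.

2177/132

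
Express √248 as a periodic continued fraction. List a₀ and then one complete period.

a₀ = ⌊√248⌋ = 15.

[15; 1, 2, 1, 30]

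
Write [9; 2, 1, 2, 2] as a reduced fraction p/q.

Fold from the inside: start with 2/1.
  2 + 1/2 = 5/2
  1 + 2/5 = 7/5
  2 + 5/7 = 19/7
  9 + 7/19 = 178/19

178/19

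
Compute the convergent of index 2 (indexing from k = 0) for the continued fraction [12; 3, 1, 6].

Using pₖ = aₖpₖ₋₁ + pₖ₋₂, qₖ = aₖqₖ₋₁ + qₖ₋₂ (with p₋₁=1, p₋₂=0, q₋₁=0, q₋₂=1):
  k=0: a=12, p=12, q=1
  k=1: a=3, p=37, q=3
  k=2: a=1, p=49, q=4

49/4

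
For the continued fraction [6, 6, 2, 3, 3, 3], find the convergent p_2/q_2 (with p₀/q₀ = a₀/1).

Using pₖ = aₖpₖ₋₁ + pₖ₋₂, qₖ = aₖqₖ₋₁ + qₖ₋₂ (with p₋₁=1, p₋₂=0, q₋₁=0, q₋₂=1):
  k=0: a=6, p=6, q=1
  k=1: a=6, p=37, q=6
  k=2: a=2, p=80, q=13

80/13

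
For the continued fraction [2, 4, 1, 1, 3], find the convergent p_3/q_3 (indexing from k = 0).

20/9

Using pₖ = aₖpₖ₋₁ + pₖ₋₂, qₖ = aₖqₖ₋₁ + qₖ₋₂ (with p₋₁=1, p₋₂=0, q₋₁=0, q₋₂=1):
  k=0: a=2, p=2, q=1
  k=1: a=4, p=9, q=4
  k=2: a=1, p=11, q=5
  k=3: a=1, p=20, q=9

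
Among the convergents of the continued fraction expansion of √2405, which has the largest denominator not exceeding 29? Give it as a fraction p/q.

1226/25

√2405 = [49; 24, 1, 1, 24, 98, …] (period length 5).
Convergents:
  p_0/q_0 = 49/1
  p_1/q_1 = 1177/24
  p_2/q_2 = 1226/25
  p_3/q_3 = 2403/49
q_2 = 25 ≤ 29 < 49 = q_3, so the answer is 1226/25.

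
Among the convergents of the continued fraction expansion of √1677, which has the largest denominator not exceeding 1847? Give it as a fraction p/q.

√1677 = [40; 1, 19, 2, 19, 1, 80, …] (period length 6).
Convergents:
  p_0/q_0 = 40/1
  p_1/q_1 = 41/1
  p_2/q_2 = 819/20
  p_3/q_3 = 1679/41
  p_4/q_4 = 32720/799
  p_5/q_5 = 34399/840
  p_6/q_6 = 2784640/67999
q_5 = 840 ≤ 1847 < 67999 = q_6, so the answer is 34399/840.

34399/840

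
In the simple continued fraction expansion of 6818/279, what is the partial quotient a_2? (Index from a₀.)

6818 = 24·279 + 122   →  a_0 = 24
279 = 2·122 + 35   →  a_1 = 2
122 = 3·35 + 17   →  a_2 = 3

3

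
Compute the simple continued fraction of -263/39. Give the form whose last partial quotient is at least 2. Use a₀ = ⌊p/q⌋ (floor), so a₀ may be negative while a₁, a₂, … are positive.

-263 = -7*39 + 10
39 = 3*10 + 9
10 = 1*9 + 1
9 = 9*1 + 0  (stop)
So -263/39 = [-7; 3, 1, 9].

[-7; 3, 1, 9]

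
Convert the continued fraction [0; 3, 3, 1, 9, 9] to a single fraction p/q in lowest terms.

355/1156

Fold from the inside: start with 9/1.
  9 + 1/9 = 82/9
  1 + 9/82 = 91/82
  3 + 82/91 = 355/91
  3 + 91/355 = 1156/355
  0 + 355/1156 = 355/1156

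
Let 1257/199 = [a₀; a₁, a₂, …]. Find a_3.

3

1257 = 6·199 + 63   →  a_0 = 6
199 = 3·63 + 10   →  a_1 = 3
63 = 6·10 + 3   →  a_2 = 6
10 = 3·3 + 1   →  a_3 = 3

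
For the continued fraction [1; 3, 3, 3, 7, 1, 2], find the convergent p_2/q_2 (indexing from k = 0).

Using pₖ = aₖpₖ₋₁ + pₖ₋₂, qₖ = aₖqₖ₋₁ + qₖ₋₂ (with p₋₁=1, p₋₂=0, q₋₁=0, q₋₂=1):
  k=0: a=1, p=1, q=1
  k=1: a=3, p=4, q=3
  k=2: a=3, p=13, q=10

13/10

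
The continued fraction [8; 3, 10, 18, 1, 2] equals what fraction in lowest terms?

14523/1745

Fold from the inside: start with 2/1.
  1 + 1/2 = 3/2
  18 + 2/3 = 56/3
  10 + 3/56 = 563/56
  3 + 56/563 = 1745/563
  8 + 563/1745 = 14523/1745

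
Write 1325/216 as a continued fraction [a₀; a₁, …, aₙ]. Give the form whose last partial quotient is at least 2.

1325 = 6·216 + 29
216 = 7·29 + 13
29 = 2·13 + 3
13 = 4·3 + 1
3 = 3·1 + 0  (stop)
So 1325/216 = [6; 7, 2, 4, 3].

[6; 7, 2, 4, 3]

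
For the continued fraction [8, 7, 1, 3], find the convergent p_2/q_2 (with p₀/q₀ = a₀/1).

Using pₖ = aₖpₖ₋₁ + pₖ₋₂, qₖ = aₖqₖ₋₁ + qₖ₋₂ (with p₋₁=1, p₋₂=0, q₋₁=0, q₋₂=1):
  k=0: a=8, p=8, q=1
  k=1: a=7, p=57, q=7
  k=2: a=1, p=65, q=8

65/8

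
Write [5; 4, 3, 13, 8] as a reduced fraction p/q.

7308/1397

Fold from the inside: start with 8/1.
  13 + 1/8 = 105/8
  3 + 8/105 = 323/105
  4 + 105/323 = 1397/323
  5 + 323/1397 = 7308/1397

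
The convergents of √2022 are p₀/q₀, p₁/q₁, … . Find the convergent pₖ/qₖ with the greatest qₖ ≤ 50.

√2022 = [44; 1, 28, 1, 88, …] (period length 4).
Convergents:
  p_0/q_0 = 44/1
  p_1/q_1 = 45/1
  p_2/q_2 = 1304/29
  p_3/q_3 = 1349/30
  p_4/q_4 = 120016/2669
q_3 = 30 ≤ 50 < 2669 = q_4, so the answer is 1349/30.

1349/30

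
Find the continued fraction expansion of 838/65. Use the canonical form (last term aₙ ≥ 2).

838 = 12×65 + 58
65 = 1×58 + 7
58 = 8×7 + 2
7 = 3×2 + 1
2 = 2×1 + 0  (stop)
So 838/65 = [12; 1, 8, 3, 2].

[12; 1, 8, 3, 2]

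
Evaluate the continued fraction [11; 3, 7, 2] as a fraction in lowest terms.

Using pₖ = aₖpₖ₋₁ + pₖ₋₂ and qₖ = aₖqₖ₋₁ + qₖ₋₂:
  k=0: a=11, p=11, q=1
  k=1: a=3, p=34, q=3
  k=2: a=7, p=249, q=22
  k=3: a=2, p=532, q=47

532/47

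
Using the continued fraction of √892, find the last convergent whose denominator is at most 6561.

√892 = [29; 1, 6, 2, 14, 2, 6, 1, 58, …] (period length 8).
Convergents:
  p_0/q_0 = 29/1
  p_1/q_1 = 30/1
  p_2/q_2 = 209/7
  p_3/q_3 = 448/15
  p_4/q_4 = 6481/217
  p_5/q_5 = 13410/449
  p_6/q_6 = 86941/2911
  p_7/q_7 = 100351/3360
  p_8/q_8 = 5907299/197791
q_7 = 3360 ≤ 6561 < 197791 = q_8, so the answer is 100351/3360.

100351/3360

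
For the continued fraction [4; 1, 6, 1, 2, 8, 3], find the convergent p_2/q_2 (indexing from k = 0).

Using pₖ = aₖpₖ₋₁ + pₖ₋₂, qₖ = aₖqₖ₋₁ + qₖ₋₂ (with p₋₁=1, p₋₂=0, q₋₁=0, q₋₂=1):
  k=0: a=4, p=4, q=1
  k=1: a=1, p=5, q=1
  k=2: a=6, p=34, q=7

34/7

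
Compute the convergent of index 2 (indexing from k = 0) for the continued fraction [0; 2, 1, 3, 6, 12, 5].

1/3

Using pₖ = aₖpₖ₋₁ + pₖ₋₂, qₖ = aₖqₖ₋₁ + qₖ₋₂ (with p₋₁=1, p₋₂=0, q₋₁=0, q₋₂=1):
  k=0: a=0, p=0, q=1
  k=1: a=2, p=1, q=2
  k=2: a=1, p=1, q=3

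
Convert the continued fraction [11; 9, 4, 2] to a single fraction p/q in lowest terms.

Fold from the inside: start with 2/1.
  4 + 1/2 = 9/2
  9 + 2/9 = 83/9
  11 + 9/83 = 922/83

922/83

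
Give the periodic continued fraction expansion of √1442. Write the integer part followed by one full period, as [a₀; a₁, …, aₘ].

[37; 1, 36, 1, 74]

a₀ = ⌊√1442⌋ = 37.
With m₀=0, d₀=1 and mₖ₊₁ = dₖaₖ − mₖ, dₖ₊₁ = (n − mₖ₊₁²)/dₖ, aₖ₊₁ = ⌊(a₀+mₖ₊₁)/dₖ₊₁⌋:
  k=1: m=37, d=73, a=1
  k=2: m=36, d=2, a=36
  k=3: m=36, d=73, a=1
  k=4: m=37, d=1, a=74
d=1 and a=2a₀=74 at k=4, so the next step gives (m, d) = (37, 73) again — its k=1 value — and the period has length 4.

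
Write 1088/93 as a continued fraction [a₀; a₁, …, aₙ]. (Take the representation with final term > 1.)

1088 = 11*93 + 65
93 = 1*65 + 28
65 = 2*28 + 9
28 = 3*9 + 1
9 = 9*1 + 0  (stop)
So 1088/93 = [11; 1, 2, 3, 9].

[11; 1, 2, 3, 9]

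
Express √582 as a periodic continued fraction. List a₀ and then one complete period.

a₀ = ⌊√582⌋ = 24.
With m₀=0, d₀=1 and mₖ₊₁ = dₖaₖ − mₖ, dₖ₊₁ = (n − mₖ₊₁²)/dₖ, aₖ₊₁ = ⌊(a₀+mₖ₊₁)/dₖ₊₁⌋:
  k=1: m=24, d=6, a=8
  k=2: m=24, d=1, a=48
d=1 and a=2a₀=48 at k=2, so the next step gives (m, d) = (24, 6) again — its k=1 value — and the period has length 2.

[24; 8, 48]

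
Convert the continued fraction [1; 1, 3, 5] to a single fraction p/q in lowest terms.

Using pₖ = aₖpₖ₋₁ + pₖ₋₂ and qₖ = aₖqₖ₋₁ + qₖ₋₂:
  k=0: a=1, p=1, q=1
  k=1: a=1, p=2, q=1
  k=2: a=3, p=7, q=4
  k=3: a=5, p=37, q=21

37/21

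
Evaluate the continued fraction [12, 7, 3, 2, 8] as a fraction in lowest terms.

5219/430

Using pₖ = aₖpₖ₋₁ + pₖ₋₂ and qₖ = aₖqₖ₋₁ + qₖ₋₂:
  k=0: a=12, p=12, q=1
  k=1: a=7, p=85, q=7
  k=2: a=3, p=267, q=22
  k=3: a=2, p=619, q=51
  k=4: a=8, p=5219, q=430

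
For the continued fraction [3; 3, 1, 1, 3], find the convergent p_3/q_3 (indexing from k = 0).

Using pₖ = aₖpₖ₋₁ + pₖ₋₂, qₖ = aₖqₖ₋₁ + qₖ₋₂ (with p₋₁=1, p₋₂=0, q₋₁=0, q₋₂=1):
  k=0: a=3, p=3, q=1
  k=1: a=3, p=10, q=3
  k=2: a=1, p=13, q=4
  k=3: a=1, p=23, q=7

23/7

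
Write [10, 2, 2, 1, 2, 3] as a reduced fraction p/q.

667/64

Using pₖ = aₖpₖ₋₁ + pₖ₋₂ and qₖ = aₖqₖ₋₁ + qₖ₋₂:
  k=0: a=10, p=10, q=1
  k=1: a=2, p=21, q=2
  k=2: a=2, p=52, q=5
  k=3: a=1, p=73, q=7
  k=4: a=2, p=198, q=19
  k=5: a=3, p=667, q=64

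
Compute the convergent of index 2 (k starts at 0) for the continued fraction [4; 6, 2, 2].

54/13

Using pₖ = aₖpₖ₋₁ + pₖ₋₂, qₖ = aₖqₖ₋₁ + qₖ₋₂ (with p₋₁=1, p₋₂=0, q₋₁=0, q₋₂=1):
  k=0: a=4, p=4, q=1
  k=1: a=6, p=25, q=6
  k=2: a=2, p=54, q=13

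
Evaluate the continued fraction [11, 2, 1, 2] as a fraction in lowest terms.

91/8

Using pₖ = aₖpₖ₋₁ + pₖ₋₂ and qₖ = aₖqₖ₋₁ + qₖ₋₂:
  k=0: a=11, p=11, q=1
  k=1: a=2, p=23, q=2
  k=2: a=1, p=34, q=3
  k=3: a=2, p=91, q=8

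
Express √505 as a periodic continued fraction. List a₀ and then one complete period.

a₀ = ⌊√505⌋ = 22.

[22; 2, 8, 2, 44]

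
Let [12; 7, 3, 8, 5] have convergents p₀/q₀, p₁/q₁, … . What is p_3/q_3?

2221/183

Using pₖ = aₖpₖ₋₁ + pₖ₋₂, qₖ = aₖqₖ₋₁ + qₖ₋₂ (with p₋₁=1, p₋₂=0, q₋₁=0, q₋₂=1):
  k=0: a=12, p=12, q=1
  k=1: a=7, p=85, q=7
  k=2: a=3, p=267, q=22
  k=3: a=8, p=2221, q=183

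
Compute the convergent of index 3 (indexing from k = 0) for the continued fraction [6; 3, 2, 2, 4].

107/17

Using pₖ = aₖpₖ₋₁ + pₖ₋₂, qₖ = aₖqₖ₋₁ + qₖ₋₂ (with p₋₁=1, p₋₂=0, q₋₁=0, q₋₂=1):
  k=0: a=6, p=6, q=1
  k=1: a=3, p=19, q=3
  k=2: a=2, p=44, q=7
  k=3: a=2, p=107, q=17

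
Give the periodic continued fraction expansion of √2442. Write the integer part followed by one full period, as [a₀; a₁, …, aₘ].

a₀ = ⌊√2442⌋ = 49.

[49; 2, 2, 2, 98]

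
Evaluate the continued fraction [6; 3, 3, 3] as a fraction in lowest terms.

208/33

Using pₖ = aₖpₖ₋₁ + pₖ₋₂ and qₖ = aₖqₖ₋₁ + qₖ₋₂:
  k=0: a=6, p=6, q=1
  k=1: a=3, p=19, q=3
  k=2: a=3, p=63, q=10
  k=3: a=3, p=208, q=33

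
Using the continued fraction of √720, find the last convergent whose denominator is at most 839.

8667/323

√720 = [26; 1, 4, 1, 52, …] (period length 4).
Convergents:
  p_0/q_0 = 26/1
  p_1/q_1 = 27/1
  p_2/q_2 = 134/5
  p_3/q_3 = 161/6
  p_4/q_4 = 8506/317
  p_5/q_5 = 8667/323
  p_6/q_6 = 43174/1609
q_5 = 323 ≤ 839 < 1609 = q_6, so the answer is 8667/323.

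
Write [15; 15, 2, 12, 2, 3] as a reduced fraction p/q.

Fold from the inside: start with 3/1.
  2 + 1/3 = 7/3
  12 + 3/7 = 87/7
  2 + 7/87 = 181/87
  15 + 87/181 = 2802/181
  15 + 181/2802 = 42211/2802

42211/2802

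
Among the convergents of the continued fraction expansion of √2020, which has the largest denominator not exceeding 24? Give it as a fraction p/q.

√2020 = [44; 1, 16, 1, 88, …] (period length 4).
Convergents:
  p_0/q_0 = 44/1
  p_1/q_1 = 45/1
  p_2/q_2 = 764/17
  p_3/q_3 = 809/18
  p_4/q_4 = 71956/1601
q_3 = 18 ≤ 24 < 1601 = q_4, so the answer is 809/18.

809/18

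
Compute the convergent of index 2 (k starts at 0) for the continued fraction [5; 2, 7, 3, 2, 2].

82/15

Using pₖ = aₖpₖ₋₁ + pₖ₋₂, qₖ = aₖqₖ₋₁ + qₖ₋₂ (with p₋₁=1, p₋₂=0, q₋₁=0, q₋₂=1):
  k=0: a=5, p=5, q=1
  k=1: a=2, p=11, q=2
  k=2: a=7, p=82, q=15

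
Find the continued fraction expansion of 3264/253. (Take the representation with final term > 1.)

3264 = 12×253 + 228
253 = 1×228 + 25
228 = 9×25 + 3
25 = 8×3 + 1
3 = 3×1 + 0  (stop)
So 3264/253 = [12; 1, 9, 8, 3].

[12; 1, 9, 8, 3]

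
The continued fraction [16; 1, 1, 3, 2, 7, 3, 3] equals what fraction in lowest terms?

20505/1238

Fold from the inside: start with 3/1.
  3 + 1/3 = 10/3
  7 + 3/10 = 73/10
  2 + 10/73 = 156/73
  3 + 73/156 = 541/156
  1 + 156/541 = 697/541
  1 + 541/697 = 1238/697
  16 + 697/1238 = 20505/1238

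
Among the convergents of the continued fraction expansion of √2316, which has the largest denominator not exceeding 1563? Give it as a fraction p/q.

37008/769

√2316 = [48; 8, 96, …] (period length 2).
Convergents:
  p_0/q_0 = 48/1
  p_1/q_1 = 385/8
  p_2/q_2 = 37008/769
  p_3/q_3 = 296449/6160
q_2 = 769 ≤ 1563 < 6160 = q_3, so the answer is 37008/769.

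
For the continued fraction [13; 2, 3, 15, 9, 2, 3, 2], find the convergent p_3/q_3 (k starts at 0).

1437/107

Using pₖ = aₖpₖ₋₁ + pₖ₋₂, qₖ = aₖqₖ₋₁ + qₖ₋₂ (with p₋₁=1, p₋₂=0, q₋₁=0, q₋₂=1):
  k=0: a=13, p=13, q=1
  k=1: a=2, p=27, q=2
  k=2: a=3, p=94, q=7
  k=3: a=15, p=1437, q=107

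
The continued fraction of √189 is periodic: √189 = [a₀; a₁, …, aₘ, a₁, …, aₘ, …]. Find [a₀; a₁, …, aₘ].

a₀ = ⌊√189⌋ = 13.
With m₀=0, d₀=1 and mₖ₊₁ = dₖaₖ − mₖ, dₖ₊₁ = (n − mₖ₊₁²)/dₖ, aₖ₊₁ = ⌊(a₀+mₖ₊₁)/dₖ₊₁⌋:
  k=1: m=13, d=20, a=1
  k=2: m=7, d=7, a=2
  k=3: m=7, d=20, a=1
  k=4: m=13, d=1, a=26
d=1 and a=2a₀=26 at k=4, so the next step gives (m, d) = (13, 20) again — its k=1 value — and the period has length 4.

[13; 1, 2, 1, 26]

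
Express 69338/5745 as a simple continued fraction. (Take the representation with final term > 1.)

69338 = 12·5745 + 398
5745 = 14·398 + 173
398 = 2·173 + 52
173 = 3·52 + 17
52 = 3·17 + 1
17 = 17·1 + 0  (stop)
So 69338/5745 = [12; 14, 2, 3, 3, 17].

[12; 14, 2, 3, 3, 17]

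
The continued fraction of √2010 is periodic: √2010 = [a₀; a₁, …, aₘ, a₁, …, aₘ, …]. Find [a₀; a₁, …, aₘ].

[44; 1, 4, 1, 88]

a₀ = ⌊√2010⌋ = 44.
With m₀=0, d₀=1 and mₖ₊₁ = dₖaₖ − mₖ, dₖ₊₁ = (n − mₖ₊₁²)/dₖ, aₖ₊₁ = ⌊(a₀+mₖ₊₁)/dₖ₊₁⌋:
  k=1: m=44, d=74, a=1
  k=2: m=30, d=15, a=4
  k=3: m=30, d=74, a=1
  k=4: m=44, d=1, a=88
d=1 and a=2a₀=88 at k=4, so the next step gives (m, d) = (44, 74) again — its k=1 value — and the period has length 4.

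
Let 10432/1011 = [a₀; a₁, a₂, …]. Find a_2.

7

10432 = 10·1011 + 322   →  a_0 = 10
1011 = 3·322 + 45   →  a_1 = 3
322 = 7·45 + 7   →  a_2 = 7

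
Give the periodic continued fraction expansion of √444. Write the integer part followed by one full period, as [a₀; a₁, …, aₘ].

a₀ = ⌊√444⌋ = 21.
With m₀=0, d₀=1 and mₖ₊₁ = dₖaₖ − mₖ, dₖ₊₁ = (n − mₖ₊₁²)/dₖ, aₖ₊₁ = ⌊(a₀+mₖ₊₁)/dₖ₊₁⌋:
  k=1: m=21, d=3, a=14
  k=2: m=21, d=1, a=42
d=1 and a=2a₀=42 at k=2, so the next step gives (m, d) = (21, 3) again — its k=1 value — and the period has length 2.

[21; 14, 42]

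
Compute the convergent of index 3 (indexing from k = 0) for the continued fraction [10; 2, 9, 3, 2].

Using pₖ = aₖpₖ₋₁ + pₖ₋₂, qₖ = aₖqₖ₋₁ + qₖ₋₂ (with p₋₁=1, p₋₂=0, q₋₁=0, q₋₂=1):
  k=0: a=10, p=10, q=1
  k=1: a=2, p=21, q=2
  k=2: a=9, p=199, q=19
  k=3: a=3, p=618, q=59

618/59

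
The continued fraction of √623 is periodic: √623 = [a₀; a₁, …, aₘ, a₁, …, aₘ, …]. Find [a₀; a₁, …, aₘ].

[24; 1, 23, 1, 48]

a₀ = ⌊√623⌋ = 24.
With m₀=0, d₀=1 and mₖ₊₁ = dₖaₖ − mₖ, dₖ₊₁ = (n − mₖ₊₁²)/dₖ, aₖ₊₁ = ⌊(a₀+mₖ₊₁)/dₖ₊₁⌋:
  k=1: m=24, d=47, a=1
  k=2: m=23, d=2, a=23
  k=3: m=23, d=47, a=1
  k=4: m=24, d=1, a=48
d=1 and a=2a₀=48 at k=4, so the next step gives (m, d) = (24, 47) again — its k=1 value — and the period has length 4.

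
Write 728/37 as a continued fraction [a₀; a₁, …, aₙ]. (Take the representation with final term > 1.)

728 = 19·37 + 25
37 = 1·25 + 12
25 = 2·12 + 1
12 = 12·1 + 0  (stop)
So 728/37 = [19; 1, 2, 12].

[19; 1, 2, 12]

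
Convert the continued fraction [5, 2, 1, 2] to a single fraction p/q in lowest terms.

43/8

Fold from the inside: start with 2/1.
  1 + 1/2 = 3/2
  2 + 2/3 = 8/3
  5 + 3/8 = 43/8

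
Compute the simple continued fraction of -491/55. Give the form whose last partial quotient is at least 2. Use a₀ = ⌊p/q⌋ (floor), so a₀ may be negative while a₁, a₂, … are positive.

[-9; 13, 1, 3]

-491 = -9*55 + 4
55 = 13*4 + 3
4 = 1*3 + 1
3 = 3*1 + 0  (stop)
So -491/55 = [-9; 13, 1, 3].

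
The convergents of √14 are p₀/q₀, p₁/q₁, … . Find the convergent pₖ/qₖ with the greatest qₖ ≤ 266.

449/120

√14 = [3; 1, 2, 1, 6, …] (period length 4).
Convergents:
  p_0/q_0 = 3/1
  p_1/q_1 = 4/1
  p_2/q_2 = 11/3
  p_3/q_3 = 15/4
  p_4/q_4 = 101/27
  p_5/q_5 = 116/31
  p_6/q_6 = 333/89
  p_7/q_7 = 449/120
  p_8/q_8 = 3027/809
q_7 = 120 ≤ 266 < 809 = q_8, so the answer is 449/120.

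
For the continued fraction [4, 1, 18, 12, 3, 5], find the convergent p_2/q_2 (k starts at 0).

94/19

Using pₖ = aₖpₖ₋₁ + pₖ₋₂, qₖ = aₖqₖ₋₁ + qₖ₋₂ (with p₋₁=1, p₋₂=0, q₋₁=0, q₋₂=1):
  k=0: a=4, p=4, q=1
  k=1: a=1, p=5, q=1
  k=2: a=18, p=94, q=19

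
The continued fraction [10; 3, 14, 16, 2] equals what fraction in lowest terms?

Using pₖ = aₖpₖ₋₁ + pₖ₋₂ and qₖ = aₖqₖ₋₁ + qₖ₋₂:
  k=0: a=10, p=10, q=1
  k=1: a=3, p=31, q=3
  k=2: a=14, p=444, q=43
  k=3: a=16, p=7135, q=691
  k=4: a=2, p=14714, q=1425

14714/1425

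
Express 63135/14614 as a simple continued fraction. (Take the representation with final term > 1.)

[4; 3, 8, 9, 6, 3, 3]

63135 = 4·14614 + 4679
14614 = 3·4679 + 577
4679 = 8·577 + 63
577 = 9·63 + 10
63 = 6·10 + 3
10 = 3·3 + 1
3 = 3·1 + 0  (stop)
So 63135/14614 = [4; 3, 8, 9, 6, 3, 3].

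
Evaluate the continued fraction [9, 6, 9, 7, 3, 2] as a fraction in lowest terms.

26089/2847

Fold from the inside: start with 2/1.
  3 + 1/2 = 7/2
  7 + 2/7 = 51/7
  9 + 7/51 = 466/51
  6 + 51/466 = 2847/466
  9 + 466/2847 = 26089/2847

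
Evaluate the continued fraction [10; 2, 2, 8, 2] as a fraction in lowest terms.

926/89

Fold from the inside: start with 2/1.
  8 + 1/2 = 17/2
  2 + 2/17 = 36/17
  2 + 17/36 = 89/36
  10 + 36/89 = 926/89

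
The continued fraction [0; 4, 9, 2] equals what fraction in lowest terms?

19/78

Fold from the inside: start with 2/1.
  9 + 1/2 = 19/2
  4 + 2/19 = 78/19
  0 + 19/78 = 19/78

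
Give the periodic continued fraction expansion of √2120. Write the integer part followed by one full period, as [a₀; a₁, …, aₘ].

a₀ = ⌊√2120⌋ = 46.
With m₀=0, d₀=1 and mₖ₊₁ = dₖaₖ − mₖ, dₖ₊₁ = (n − mₖ₊₁²)/dₖ, aₖ₊₁ = ⌊(a₀+mₖ₊₁)/dₖ₊₁⌋:
  k=1: m=46, d=4, a=23
  k=2: m=46, d=1, a=92
d=1 and a=2a₀=92 at k=2, so the next step gives (m, d) = (46, 4) again — its k=1 value — and the period has length 2.

[46; 23, 92]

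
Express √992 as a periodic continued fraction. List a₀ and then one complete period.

a₀ = ⌊√992⌋ = 31.
With m₀=0, d₀=1 and mₖ₊₁ = dₖaₖ − mₖ, dₖ₊₁ = (n − mₖ₊₁²)/dₖ, aₖ₊₁ = ⌊(a₀+mₖ₊₁)/dₖ₊₁⌋:
  k=1: m=31, d=31, a=2
  k=2: m=31, d=1, a=62
d=1 and a=2a₀=62 at k=2, so the next step gives (m, d) = (31, 31) again — its k=1 value — and the period has length 2.

[31; 2, 62]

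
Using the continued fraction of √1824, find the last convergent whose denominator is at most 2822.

87851/2057

√1824 = [42; 1, 2, 2, 2, 1, 84, …] (period length 6).
Convergents:
  p_0/q_0 = 42/1
  p_1/q_1 = 43/1
  p_2/q_2 = 128/3
  p_3/q_3 = 299/7
  p_4/q_4 = 726/17
  p_5/q_5 = 1025/24
  p_6/q_6 = 86826/2033
  p_7/q_7 = 87851/2057
  p_8/q_8 = 262528/6147
q_7 = 2057 ≤ 2822 < 6147 = q_8, so the answer is 87851/2057.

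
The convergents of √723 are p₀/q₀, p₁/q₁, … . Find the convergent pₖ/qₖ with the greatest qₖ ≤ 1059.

13041/485

√723 = [26; 1, 7, 1, 52, …] (period length 4).
Convergents:
  p_0/q_0 = 26/1
  p_1/q_1 = 27/1
  p_2/q_2 = 215/8
  p_3/q_3 = 242/9
  p_4/q_4 = 12799/476
  p_5/q_5 = 13041/485
  p_6/q_6 = 104086/3871
q_5 = 485 ≤ 1059 < 3871 = q_6, so the answer is 13041/485.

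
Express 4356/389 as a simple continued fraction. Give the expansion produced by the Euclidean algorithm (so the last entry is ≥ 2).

4356 = 11×389 + 77
389 = 5×77 + 4
77 = 19×4 + 1
4 = 4×1 + 0  (stop)
So 4356/389 = [11; 5, 19, 4].

[11; 5, 19, 4]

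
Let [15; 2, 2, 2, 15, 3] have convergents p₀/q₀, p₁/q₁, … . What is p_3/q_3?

185/12

Using pₖ = aₖpₖ₋₁ + pₖ₋₂, qₖ = aₖqₖ₋₁ + qₖ₋₂ (with p₋₁=1, p₋₂=0, q₋₁=0, q₋₂=1):
  k=0: a=15, p=15, q=1
  k=1: a=2, p=31, q=2
  k=2: a=2, p=77, q=5
  k=3: a=2, p=185, q=12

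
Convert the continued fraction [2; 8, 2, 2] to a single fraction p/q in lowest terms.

Fold from the inside: start with 2/1.
  2 + 1/2 = 5/2
  8 + 2/5 = 42/5
  2 + 5/42 = 89/42

89/42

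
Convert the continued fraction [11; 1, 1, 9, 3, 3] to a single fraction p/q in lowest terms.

Fold from the inside: start with 3/1.
  3 + 1/3 = 10/3
  9 + 3/10 = 93/10
  1 + 10/93 = 103/93
  1 + 93/103 = 196/103
  11 + 103/196 = 2259/196

2259/196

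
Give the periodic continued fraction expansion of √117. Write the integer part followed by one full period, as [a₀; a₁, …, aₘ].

a₀ = ⌊√117⌋ = 10.
With m₀=0, d₀=1 and mₖ₊₁ = dₖaₖ − mₖ, dₖ₊₁ = (n − mₖ₊₁²)/dₖ, aₖ₊₁ = ⌊(a₀+mₖ₊₁)/dₖ₊₁⌋:
  k=1: m=10, d=17, a=1
  k=2: m=7, d=4, a=4
  k=3: m=9, d=9, a=2
  k=4: m=9, d=4, a=4
  k=5: m=7, d=17, a=1
  k=6: m=10, d=1, a=20
d=1 and a=2a₀=20 at k=6, so the next step gives (m, d) = (10, 17) again — its k=1 value — and the period has length 6.

[10; 1, 4, 2, 4, 1, 20]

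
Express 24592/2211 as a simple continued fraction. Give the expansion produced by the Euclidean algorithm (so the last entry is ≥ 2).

24592 = 11·2211 + 271
2211 = 8·271 + 43
271 = 6·43 + 13
43 = 3·13 + 4
13 = 3·4 + 1
4 = 4·1 + 0  (stop)
So 24592/2211 = [11; 8, 6, 3, 3, 4].

[11; 8, 6, 3, 3, 4]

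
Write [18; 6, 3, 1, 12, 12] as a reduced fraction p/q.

Fold from the inside: start with 12/1.
  12 + 1/12 = 145/12
  1 + 12/145 = 157/145
  3 + 145/157 = 616/157
  6 + 157/616 = 3853/616
  18 + 616/3853 = 69970/3853

69970/3853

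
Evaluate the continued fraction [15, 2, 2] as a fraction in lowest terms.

77/5

Fold from the inside: start with 2/1.
  2 + 1/2 = 5/2
  15 + 2/5 = 77/5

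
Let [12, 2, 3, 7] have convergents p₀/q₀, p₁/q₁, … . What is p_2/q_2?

87/7

Using pₖ = aₖpₖ₋₁ + pₖ₋₂, qₖ = aₖqₖ₋₁ + qₖ₋₂ (with p₋₁=1, p₋₂=0, q₋₁=0, q₋₂=1):
  k=0: a=12, p=12, q=1
  k=1: a=2, p=25, q=2
  k=2: a=3, p=87, q=7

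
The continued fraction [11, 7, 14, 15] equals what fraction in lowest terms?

16623/1492

Fold from the inside: start with 15/1.
  14 + 1/15 = 211/15
  7 + 15/211 = 1492/211
  11 + 211/1492 = 16623/1492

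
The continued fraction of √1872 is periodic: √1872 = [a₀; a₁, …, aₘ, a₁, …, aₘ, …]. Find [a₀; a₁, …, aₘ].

a₀ = ⌊√1872⌋ = 43.
With m₀=0, d₀=1 and mₖ₊₁ = dₖaₖ − mₖ, dₖ₊₁ = (n − mₖ₊₁²)/dₖ, aₖ₊₁ = ⌊(a₀+mₖ₊₁)/dₖ₊₁⌋:
  k=1: m=43, d=23, a=3
  k=2: m=26, d=52, a=1
  k=3: m=26, d=23, a=3
  k=4: m=43, d=1, a=86
d=1 and a=2a₀=86 at k=4, so the next step gives (m, d) = (43, 23) again — its k=1 value — and the period has length 4.

[43; 3, 1, 3, 86]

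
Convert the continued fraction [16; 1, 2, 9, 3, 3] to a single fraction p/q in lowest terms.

4820/289

Fold from the inside: start with 3/1.
  3 + 1/3 = 10/3
  9 + 3/10 = 93/10
  2 + 10/93 = 196/93
  1 + 93/196 = 289/196
  16 + 196/289 = 4820/289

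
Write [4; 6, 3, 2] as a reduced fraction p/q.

183/44

Fold from the inside: start with 2/1.
  3 + 1/2 = 7/2
  6 + 2/7 = 44/7
  4 + 7/44 = 183/44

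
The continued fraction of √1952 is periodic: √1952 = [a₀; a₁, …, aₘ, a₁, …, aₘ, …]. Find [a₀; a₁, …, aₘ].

a₀ = ⌊√1952⌋ = 44.
With m₀=0, d₀=1 and mₖ₊₁ = dₖaₖ − mₖ, dₖ₊₁ = (n − mₖ₊₁²)/dₖ, aₖ₊₁ = ⌊(a₀+mₖ₊₁)/dₖ₊₁⌋:
  k=1: m=44, d=16, a=5
  k=2: m=36, d=41, a=1
  k=3: m=5, d=47, a=1
  k=4: m=42, d=4, a=21
  k=5: m=42, d=47, a=1
  k=6: m=5, d=41, a=1
  k=7: m=36, d=16, a=5
  k=8: m=44, d=1, a=88
d=1 and a=2a₀=88 at k=8, so the next step gives (m, d) = (44, 16) again — its k=1 value — and the period has length 8.

[44; 5, 1, 1, 21, 1, 1, 5, 88]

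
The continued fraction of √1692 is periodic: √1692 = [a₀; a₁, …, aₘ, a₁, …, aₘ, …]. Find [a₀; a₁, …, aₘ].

[41; 7, 2, 7, 82]

a₀ = ⌊√1692⌋ = 41.
With m₀=0, d₀=1 and mₖ₊₁ = dₖaₖ − mₖ, dₖ₊₁ = (n − mₖ₊₁²)/dₖ, aₖ₊₁ = ⌊(a₀+mₖ₊₁)/dₖ₊₁⌋:
  k=1: m=41, d=11, a=7
  k=2: m=36, d=36, a=2
  k=3: m=36, d=11, a=7
  k=4: m=41, d=1, a=82
d=1 and a=2a₀=82 at k=4, so the next step gives (m, d) = (41, 11) again — its k=1 value — and the period has length 4.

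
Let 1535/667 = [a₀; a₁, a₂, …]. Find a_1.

1535 = 2·667 + 201   →  a_0 = 2
667 = 3·201 + 64   →  a_1 = 3

3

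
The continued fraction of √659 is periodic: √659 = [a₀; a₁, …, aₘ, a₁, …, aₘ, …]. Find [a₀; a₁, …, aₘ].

[25; 1, 2, 25, 2, 1, 50]

a₀ = ⌊√659⌋ = 25.
With m₀=0, d₀=1 and mₖ₊₁ = dₖaₖ − mₖ, dₖ₊₁ = (n − mₖ₊₁²)/dₖ, aₖ₊₁ = ⌊(a₀+mₖ₊₁)/dₖ₊₁⌋:
  k=1: m=25, d=34, a=1
  k=2: m=9, d=17, a=2
  k=3: m=25, d=2, a=25
  k=4: m=25, d=17, a=2
  k=5: m=9, d=34, a=1
  k=6: m=25, d=1, a=50
d=1 and a=2a₀=50 at k=6, so the next step gives (m, d) = (25, 34) again — its k=1 value — and the period has length 6.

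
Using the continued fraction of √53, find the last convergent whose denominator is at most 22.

51/7

√53 = [7; 3, 1, 1, 3, 14, …] (period length 5).
Convergents:
  p_0/q_0 = 7/1
  p_1/q_1 = 22/3
  p_2/q_2 = 29/4
  p_3/q_3 = 51/7
  p_4/q_4 = 182/25
q_3 = 7 ≤ 22 < 25 = q_4, so the answer is 51/7.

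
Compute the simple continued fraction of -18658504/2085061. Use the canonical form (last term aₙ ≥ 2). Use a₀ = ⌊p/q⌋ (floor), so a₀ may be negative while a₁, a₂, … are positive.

-18658504 = -9*2085061 + 107045
2085061 = 19*107045 + 51206
107045 = 2*51206 + 4633
51206 = 11*4633 + 243
4633 = 19*243 + 16
243 = 15*16 + 3
16 = 5*3 + 1
3 = 3*1 + 0  (stop)
So -18658504/2085061 = [-9; 19, 2, 11, 19, 15, 5, 3].

[-9; 19, 2, 11, 19, 15, 5, 3]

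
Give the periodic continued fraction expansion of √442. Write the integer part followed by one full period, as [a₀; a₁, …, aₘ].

a₀ = ⌊√442⌋ = 21.
With m₀=0, d₀=1 and mₖ₊₁ = dₖaₖ − mₖ, dₖ₊₁ = (n − mₖ₊₁²)/dₖ, aₖ₊₁ = ⌊(a₀+mₖ₊₁)/dₖ₊₁⌋:
  k=1: m=21, d=1, a=42
d=1 and a=2a₀=42 at k=1, so the next step gives (m, d) = (21, 1) again — its k=1 value — and the period has length 1.

[21; 42]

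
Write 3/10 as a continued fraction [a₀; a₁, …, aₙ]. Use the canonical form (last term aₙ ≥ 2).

3 = 0×10 + 3
10 = 3×3 + 1
3 = 3×1 + 0  (stop)
So 3/10 = [0; 3, 3].

[0; 3, 3]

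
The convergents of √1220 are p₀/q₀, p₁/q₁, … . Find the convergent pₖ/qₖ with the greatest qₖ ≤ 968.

33706/965

√1220 = [34; 1, 12, 1, 68, …] (period length 4).
Convergents:
  p_0/q_0 = 34/1
  p_1/q_1 = 35/1
  p_2/q_2 = 454/13
  p_3/q_3 = 489/14
  p_4/q_4 = 33706/965
  p_5/q_5 = 34195/979
q_4 = 965 ≤ 968 < 979 = q_5, so the answer is 33706/965.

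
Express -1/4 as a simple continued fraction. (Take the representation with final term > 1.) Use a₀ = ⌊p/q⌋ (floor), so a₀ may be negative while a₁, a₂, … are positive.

[-1; 1, 3]

-1 = -1×4 + 3
4 = 1×3 + 1
3 = 3×1 + 0  (stop)
So -1/4 = [-1; 1, 3].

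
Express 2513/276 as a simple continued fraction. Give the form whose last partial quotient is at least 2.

[9; 9, 1, 1, 14]

2513 = 9*276 + 29
276 = 9*29 + 15
29 = 1*15 + 14
15 = 1*14 + 1
14 = 14*1 + 0  (stop)
So 2513/276 = [9; 9, 1, 1, 14].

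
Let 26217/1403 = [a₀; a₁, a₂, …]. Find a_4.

3

26217 = 18·1403 + 963   →  a_0 = 18
1403 = 1·963 + 440   →  a_1 = 1
963 = 2·440 + 83   →  a_2 = 2
440 = 5·83 + 25   →  a_3 = 5
83 = 3·25 + 8   →  a_4 = 3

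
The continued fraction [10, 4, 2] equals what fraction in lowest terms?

92/9

Using pₖ = aₖpₖ₋₁ + pₖ₋₂ and qₖ = aₖqₖ₋₁ + qₖ₋₂:
  k=0: a=10, p=10, q=1
  k=1: a=4, p=41, q=4
  k=2: a=2, p=92, q=9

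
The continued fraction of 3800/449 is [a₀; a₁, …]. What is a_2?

6

3800 = 8·449 + 208   →  a_0 = 8
449 = 2·208 + 33   →  a_1 = 2
208 = 6·33 + 10   →  a_2 = 6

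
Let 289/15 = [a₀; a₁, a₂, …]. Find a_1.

289 = 19·15 + 4   →  a_0 = 19
15 = 3·4 + 3   →  a_1 = 3

3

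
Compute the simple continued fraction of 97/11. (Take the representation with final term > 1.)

97 = 8*11 + 9
11 = 1*9 + 2
9 = 4*2 + 1
2 = 2*1 + 0  (stop)
So 97/11 = [8; 1, 4, 2].

[8; 1, 4, 2]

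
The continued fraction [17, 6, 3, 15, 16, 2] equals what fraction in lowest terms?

Fold from the inside: start with 2/1.
  16 + 1/2 = 33/2
  15 + 2/33 = 497/33
  3 + 33/497 = 1524/497
  6 + 497/1524 = 9641/1524
  17 + 1524/9641 = 165421/9641

165421/9641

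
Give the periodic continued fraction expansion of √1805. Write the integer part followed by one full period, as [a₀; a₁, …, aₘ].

a₀ = ⌊√1805⌋ = 42.
With m₀=0, d₀=1 and mₖ₊₁ = dₖaₖ − mₖ, dₖ₊₁ = (n − mₖ₊₁²)/dₖ, aₖ₊₁ = ⌊(a₀+mₖ₊₁)/dₖ₊₁⌋:
  k=1: m=42, d=41, a=2
  k=2: m=40, d=5, a=16
  k=3: m=40, d=41, a=2
  k=4: m=42, d=1, a=84
d=1 and a=2a₀=84 at k=4, so the next step gives (m, d) = (42, 41) again — its k=1 value — and the period has length 4.

[42; 2, 16, 2, 84]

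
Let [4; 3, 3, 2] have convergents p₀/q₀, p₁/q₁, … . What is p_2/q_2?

43/10

Using pₖ = aₖpₖ₋₁ + pₖ₋₂, qₖ = aₖqₖ₋₁ + qₖ₋₂ (with p₋₁=1, p₋₂=0, q₋₁=0, q₋₂=1):
  k=0: a=4, p=4, q=1
  k=1: a=3, p=13, q=3
  k=2: a=3, p=43, q=10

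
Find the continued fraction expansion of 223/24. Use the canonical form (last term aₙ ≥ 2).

[9; 3, 2, 3]

223 = 9×24 + 7
24 = 3×7 + 3
7 = 2×3 + 1
3 = 3×1 + 0  (stop)
So 223/24 = [9; 3, 2, 3].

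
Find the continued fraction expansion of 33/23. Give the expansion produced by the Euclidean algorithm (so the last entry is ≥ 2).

33 = 1·23 + 10
23 = 2·10 + 3
10 = 3·3 + 1
3 = 3·1 + 0  (stop)
So 33/23 = [1; 2, 3, 3].

[1; 2, 3, 3]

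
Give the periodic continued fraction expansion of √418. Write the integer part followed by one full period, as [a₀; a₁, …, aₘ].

[20; 2, 4, 20, 4, 2, 40]

a₀ = ⌊√418⌋ = 20.
With m₀=0, d₀=1 and mₖ₊₁ = dₖaₖ − mₖ, dₖ₊₁ = (n − mₖ₊₁²)/dₖ, aₖ₊₁ = ⌊(a₀+mₖ₊₁)/dₖ₊₁⌋:
  k=1: m=20, d=18, a=2
  k=2: m=16, d=9, a=4
  k=3: m=20, d=2, a=20
  k=4: m=20, d=9, a=4
  k=5: m=16, d=18, a=2
  k=6: m=20, d=1, a=40
d=1 and a=2a₀=40 at k=6, so the next step gives (m, d) = (20, 18) again — its k=1 value — and the period has length 6.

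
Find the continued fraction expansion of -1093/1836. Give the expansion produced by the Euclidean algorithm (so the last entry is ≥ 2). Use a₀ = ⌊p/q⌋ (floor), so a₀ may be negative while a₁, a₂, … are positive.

[-1; 2, 2, 8, 7, 6]

-1093 = -1*1836 + 743
1836 = 2*743 + 350
743 = 2*350 + 43
350 = 8*43 + 6
43 = 7*6 + 1
6 = 6*1 + 0  (stop)
So -1093/1836 = [-1; 2, 2, 8, 7, 6].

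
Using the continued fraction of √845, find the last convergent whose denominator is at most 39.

√845 = [29; 14, 1, 1, 14, 58, …] (period length 5).
Convergents:
  p_0/q_0 = 29/1
  p_1/q_1 = 407/14
  p_2/q_2 = 436/15
  p_3/q_3 = 843/29
  p_4/q_4 = 12238/421
q_3 = 29 ≤ 39 < 421 = q_4, so the answer is 843/29.

843/29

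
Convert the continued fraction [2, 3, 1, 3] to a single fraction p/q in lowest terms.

Using pₖ = aₖpₖ₋₁ + pₖ₋₂ and qₖ = aₖqₖ₋₁ + qₖ₋₂:
  k=0: a=2, p=2, q=1
  k=1: a=3, p=7, q=3
  k=2: a=1, p=9, q=4
  k=3: a=3, p=34, q=15

34/15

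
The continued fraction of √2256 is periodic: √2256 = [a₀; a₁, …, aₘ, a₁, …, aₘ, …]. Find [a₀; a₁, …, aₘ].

a₀ = ⌊√2256⌋ = 47.

[47; 2, 94]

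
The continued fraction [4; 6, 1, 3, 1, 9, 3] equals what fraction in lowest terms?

4284/1033

Fold from the inside: start with 3/1.
  9 + 1/3 = 28/3
  1 + 3/28 = 31/28
  3 + 28/31 = 121/31
  1 + 31/121 = 152/121
  6 + 121/152 = 1033/152
  4 + 152/1033 = 4284/1033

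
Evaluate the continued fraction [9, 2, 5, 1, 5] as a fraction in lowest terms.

719/76

Using pₖ = aₖpₖ₋₁ + pₖ₋₂ and qₖ = aₖqₖ₋₁ + qₖ₋₂:
  k=0: a=9, p=9, q=1
  k=1: a=2, p=19, q=2
  k=2: a=5, p=104, q=11
  k=3: a=1, p=123, q=13
  k=4: a=5, p=719, q=76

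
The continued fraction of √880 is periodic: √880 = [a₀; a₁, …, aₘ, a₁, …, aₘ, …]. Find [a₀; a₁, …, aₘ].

[29; 1, 1, 1, 58]

a₀ = ⌊√880⌋ = 29.
With m₀=0, d₀=1 and mₖ₊₁ = dₖaₖ − mₖ, dₖ₊₁ = (n − mₖ₊₁²)/dₖ, aₖ₊₁ = ⌊(a₀+mₖ₊₁)/dₖ₊₁⌋:
  k=1: m=29, d=39, a=1
  k=2: m=10, d=20, a=1
  k=3: m=10, d=39, a=1
  k=4: m=29, d=1, a=58
d=1 and a=2a₀=58 at k=4, so the next step gives (m, d) = (29, 39) again — its k=1 value — and the period has length 4.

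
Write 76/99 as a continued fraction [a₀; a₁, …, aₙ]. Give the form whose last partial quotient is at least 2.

[0; 1, 3, 3, 3, 2]

76 = 0·99 + 76
99 = 1·76 + 23
76 = 3·23 + 7
23 = 3·7 + 2
7 = 3·2 + 1
2 = 2·1 + 0  (stop)
So 76/99 = [0; 1, 3, 3, 3, 2].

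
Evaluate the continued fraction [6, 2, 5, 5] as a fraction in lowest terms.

368/57

Using pₖ = aₖpₖ₋₁ + pₖ₋₂ and qₖ = aₖqₖ₋₁ + qₖ₋₂:
  k=0: a=6, p=6, q=1
  k=1: a=2, p=13, q=2
  k=2: a=5, p=71, q=11
  k=3: a=5, p=368, q=57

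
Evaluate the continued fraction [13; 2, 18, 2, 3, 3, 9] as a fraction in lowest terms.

109297/8104

Fold from the inside: start with 9/1.
  3 + 1/9 = 28/9
  3 + 9/28 = 93/28
  2 + 28/93 = 214/93
  18 + 93/214 = 3945/214
  2 + 214/3945 = 8104/3945
  13 + 3945/8104 = 109297/8104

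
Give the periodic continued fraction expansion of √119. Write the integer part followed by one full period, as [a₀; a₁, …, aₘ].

a₀ = ⌊√119⌋ = 10.

[10; 1, 9, 1, 20]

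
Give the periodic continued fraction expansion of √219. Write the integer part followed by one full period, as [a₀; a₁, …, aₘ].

[14; 1, 3, 1, 28]

a₀ = ⌊√219⌋ = 14.
With m₀=0, d₀=1 and mₖ₊₁ = dₖaₖ − mₖ, dₖ₊₁ = (n − mₖ₊₁²)/dₖ, aₖ₊₁ = ⌊(a₀+mₖ₊₁)/dₖ₊₁⌋:
  k=1: m=14, d=23, a=1
  k=2: m=9, d=6, a=3
  k=3: m=9, d=23, a=1
  k=4: m=14, d=1, a=28
d=1 and a=2a₀=28 at k=4, so the next step gives (m, d) = (14, 23) again — its k=1 value — and the period has length 4.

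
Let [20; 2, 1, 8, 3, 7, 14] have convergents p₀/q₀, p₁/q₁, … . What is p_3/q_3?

529/26

Using pₖ = aₖpₖ₋₁ + pₖ₋₂, qₖ = aₖqₖ₋₁ + qₖ₋₂ (with p₋₁=1, p₋₂=0, q₋₁=0, q₋₂=1):
  k=0: a=20, p=20, q=1
  k=1: a=2, p=41, q=2
  k=2: a=1, p=61, q=3
  k=3: a=8, p=529, q=26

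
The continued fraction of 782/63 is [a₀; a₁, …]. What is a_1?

2

782 = 12·63 + 26   →  a_0 = 12
63 = 2·26 + 11   →  a_1 = 2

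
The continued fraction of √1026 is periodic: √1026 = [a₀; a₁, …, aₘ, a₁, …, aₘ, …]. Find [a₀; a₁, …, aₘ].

[32; 32, 64]

a₀ = ⌊√1026⌋ = 32.
With m₀=0, d₀=1 and mₖ₊₁ = dₖaₖ − mₖ, dₖ₊₁ = (n − mₖ₊₁²)/dₖ, aₖ₊₁ = ⌊(a₀+mₖ₊₁)/dₖ₊₁⌋:
  k=1: m=32, d=2, a=32
  k=2: m=32, d=1, a=64
d=1 and a=2a₀=64 at k=2, so the next step gives (m, d) = (32, 2) again — its k=1 value — and the period has length 2.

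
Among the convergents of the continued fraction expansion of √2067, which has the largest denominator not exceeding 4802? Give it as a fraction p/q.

115161/2533

√2067 = [45; 2, 6, 2, 90, …] (period length 4).
Convergents:
  p_0/q_0 = 45/1
  p_1/q_1 = 91/2
  p_2/q_2 = 591/13
  p_3/q_3 = 1273/28
  p_4/q_4 = 115161/2533
  p_5/q_5 = 231595/5094
q_4 = 2533 ≤ 4802 < 5094 = q_5, so the answer is 115161/2533.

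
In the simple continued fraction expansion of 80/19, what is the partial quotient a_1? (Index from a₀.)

4

80 = 4·19 + 4   →  a_0 = 4
19 = 4·4 + 3   →  a_1 = 4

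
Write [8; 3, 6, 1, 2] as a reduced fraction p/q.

524/63

Fold from the inside: start with 2/1.
  1 + 1/2 = 3/2
  6 + 2/3 = 20/3
  3 + 3/20 = 63/20
  8 + 20/63 = 524/63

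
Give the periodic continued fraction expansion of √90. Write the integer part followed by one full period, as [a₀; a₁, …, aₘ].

[9; 2, 18]

a₀ = ⌊√90⌋ = 9.
With m₀=0, d₀=1 and mₖ₊₁ = dₖaₖ − mₖ, dₖ₊₁ = (n − mₖ₊₁²)/dₖ, aₖ₊₁ = ⌊(a₀+mₖ₊₁)/dₖ₊₁⌋:
  k=1: m=9, d=9, a=2
  k=2: m=9, d=1, a=18
d=1 and a=2a₀=18 at k=2, so the next step gives (m, d) = (9, 9) again — its k=1 value — and the period has length 2.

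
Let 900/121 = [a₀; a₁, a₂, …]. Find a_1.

900 = 7·121 + 53   →  a_0 = 7
121 = 2·53 + 15   →  a_1 = 2

2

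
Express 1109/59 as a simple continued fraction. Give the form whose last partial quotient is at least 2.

1109 = 18·59 + 47
59 = 1·47 + 12
47 = 3·12 + 11
12 = 1·11 + 1
11 = 11·1 + 0  (stop)
So 1109/59 = [18; 1, 3, 1, 11].

[18; 1, 3, 1, 11]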